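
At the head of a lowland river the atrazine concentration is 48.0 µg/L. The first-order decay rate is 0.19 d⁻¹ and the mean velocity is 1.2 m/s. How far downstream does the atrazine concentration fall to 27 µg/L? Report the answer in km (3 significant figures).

From C = C₀·e^(−kt), t = ln(C₀/C)/k = ln(48.0/27)/0.19 = 0.5754/0.19 = 3.028 d.
Distance = v·t = 1.2 m/s × 2.616e+05 s = 3.14e+05 m = 314 km.

314 km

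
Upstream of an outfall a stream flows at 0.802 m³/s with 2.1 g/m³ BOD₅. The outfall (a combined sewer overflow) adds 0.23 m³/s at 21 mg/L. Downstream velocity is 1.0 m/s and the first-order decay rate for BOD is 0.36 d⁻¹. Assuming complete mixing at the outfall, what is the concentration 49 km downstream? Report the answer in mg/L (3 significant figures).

After complete mixing, C₀ = (0.23·21 + 0.802·2.1) / 1.032 = 6.312 mg/L.
Travel time t = 4.9e+04 m / 1.0 m/s = 4.9e+04 s = 0.5671 d.
C = 6.312·exp(−0.36·0.5671) = 6.312·0.8153 = 5.147 mg/L.

5.15 mg/L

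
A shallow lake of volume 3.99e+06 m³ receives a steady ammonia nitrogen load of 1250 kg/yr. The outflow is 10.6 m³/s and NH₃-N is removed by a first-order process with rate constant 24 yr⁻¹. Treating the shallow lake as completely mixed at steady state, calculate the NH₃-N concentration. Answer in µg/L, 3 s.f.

Outflow Q = 10.6 m³/s × 3.156e+07 s/yr = 3.345e+08 m³/yr.
Steady-state CSTR mass balance: W = Q·C + k·V·C, so C = W/(Q + kV).
Q + kV = 3.345e+08 + 24·3.99e+06 = 4.303e+08 m³/yr.
C = 1250/4.303e+08 = 2.905e-06 kg/m³ = 0.002905 mg/L = 2.905 µg/L.

2.91 µg/L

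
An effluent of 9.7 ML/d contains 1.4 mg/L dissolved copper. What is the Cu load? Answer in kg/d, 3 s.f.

13.6 kg/d

9.7 ML/d = 0.1123 m³/s.
Mass flux = Q·C = 0.1123 m³/s × 1.4 g/m³ = 0.1572 g/s.
= 0.1572 g/s × 86.4 = 13.58 kg/d.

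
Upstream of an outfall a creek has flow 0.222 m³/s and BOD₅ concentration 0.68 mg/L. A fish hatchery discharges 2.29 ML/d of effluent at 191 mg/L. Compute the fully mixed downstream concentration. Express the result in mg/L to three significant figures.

2.29 ML/d = 0.0265 m³/s.
Flow-weighted mixing gives C = (0.0265·191 + 0.222·0.68) / (0.0265 + 0.222) = 5.213/0.2485 = 20.98 mg/L.

21.0 mg/L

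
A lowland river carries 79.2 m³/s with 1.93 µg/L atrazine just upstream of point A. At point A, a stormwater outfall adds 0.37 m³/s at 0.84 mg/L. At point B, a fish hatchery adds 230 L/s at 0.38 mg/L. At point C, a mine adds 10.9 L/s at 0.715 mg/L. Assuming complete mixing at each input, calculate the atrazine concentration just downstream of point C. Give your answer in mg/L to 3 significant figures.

0.00700 mg/L

1.93 µg/L = 0.00193 mg/L.
After input A: C = (79.2·0.00193 + 0.37·0.84) / 79.57 = 0.005827 mg/L.
230 L/s = 0.23 m³/s.
After input B: C = (79.57·0.005827 + 0.23·0.38) / 79.8 = 0.006905 mg/L.
10.9 L/s = 0.0109 m³/s.
After input C: C = (79.8·0.006905 + 0.0109·0.715) / 79.81 = 0.007002 mg/L.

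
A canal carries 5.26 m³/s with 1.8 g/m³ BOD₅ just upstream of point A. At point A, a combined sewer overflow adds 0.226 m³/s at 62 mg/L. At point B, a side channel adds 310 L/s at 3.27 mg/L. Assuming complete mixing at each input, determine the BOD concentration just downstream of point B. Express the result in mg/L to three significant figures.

After input A: C = (5.26·1.8 + 0.226·62) / 5.486 = 4.28 mg/L.
310 L/s = 0.31 m³/s.
After input B: C = (5.486·4.28 + 0.31·3.27) / 5.796 = 4.226 mg/L.

4.23 mg/L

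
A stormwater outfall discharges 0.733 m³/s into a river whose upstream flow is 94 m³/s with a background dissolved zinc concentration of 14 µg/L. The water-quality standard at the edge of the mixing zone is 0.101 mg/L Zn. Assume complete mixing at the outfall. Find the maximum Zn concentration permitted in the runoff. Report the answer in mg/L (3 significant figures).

14 µg/L = 0.014 mg/L.
Mass balance: 0.101·94.73 = 0.733·Cₑ + 94·0.014.
Cₑ = (9.568 − 1.316) / 0.733 = 11.26 mg/L.

11.3 mg/L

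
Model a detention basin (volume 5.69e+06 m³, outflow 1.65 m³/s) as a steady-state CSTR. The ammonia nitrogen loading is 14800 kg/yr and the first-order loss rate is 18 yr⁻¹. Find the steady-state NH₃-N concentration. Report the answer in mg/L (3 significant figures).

Outflow Q = 1.65 m³/s × 3.156e+07 s/yr = 5.207e+07 m³/yr.
Steady-state CSTR mass balance: W = Q·C + k·V·C, so C = W/(Q + kV).
Q + kV = 5.207e+07 + 18·5.69e+06 = 1.545e+08 m³/yr.
C = 14800/1.545e+08 = 9.58e-05 kg/m³ = 0.0958 mg/L.

0.0958 mg/L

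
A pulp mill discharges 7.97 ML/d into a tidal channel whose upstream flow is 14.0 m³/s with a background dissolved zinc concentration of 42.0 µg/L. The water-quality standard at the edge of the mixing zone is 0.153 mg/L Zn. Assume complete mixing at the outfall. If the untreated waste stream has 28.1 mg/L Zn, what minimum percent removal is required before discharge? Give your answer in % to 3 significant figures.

7.97 ML/d = 0.09225 m³/s.
42.0 µg/L = 0.042 mg/L.
Mass balance: 0.153·14.09 = 0.09225·Cₑ + 14·0.042.
Cₑ = (2.156 − 0.588) / 0.09225 = 17 mg/L.
Required removal = 1 − 17/28.1 = 39.5 %.

39.5 %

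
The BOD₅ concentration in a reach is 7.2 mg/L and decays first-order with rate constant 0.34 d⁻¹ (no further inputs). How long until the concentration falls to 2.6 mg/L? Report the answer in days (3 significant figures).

t = ln(C₀/C)/k = ln(7.2/2.6)/0.34 = 1.019/0.34 = 2.996 d.

3.00 d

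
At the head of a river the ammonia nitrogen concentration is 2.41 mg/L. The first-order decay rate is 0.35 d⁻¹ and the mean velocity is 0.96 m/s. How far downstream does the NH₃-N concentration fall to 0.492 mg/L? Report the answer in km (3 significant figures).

From C = C₀·e^(−kt), t = ln(C₀/C)/k = ln(2.41/0.492)/0.35 = 1.589/0.35 = 4.54 d.
Distance = v·t = 0.96 m/s × 3.922e+05 s = 3.765e+05 m = 376.5 km.

377 km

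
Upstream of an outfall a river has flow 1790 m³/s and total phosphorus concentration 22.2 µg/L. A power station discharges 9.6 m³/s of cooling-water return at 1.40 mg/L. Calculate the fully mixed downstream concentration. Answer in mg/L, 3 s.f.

22.2 µg/L = 0.0222 mg/L.
Flow-weighted mixing gives C = (9.6·1.4 + 1790·0.0222) / (9.6 + 1790) = 53.18/1800 = 0.02955 mg/L.

0.0295 mg/L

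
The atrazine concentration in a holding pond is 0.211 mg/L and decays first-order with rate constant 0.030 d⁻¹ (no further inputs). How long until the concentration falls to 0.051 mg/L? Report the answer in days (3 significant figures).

t = ln(C₀/C)/k = ln(0.211/0.051)/0.030 = 1.42/0.030 = 47.33 d.

47.3 d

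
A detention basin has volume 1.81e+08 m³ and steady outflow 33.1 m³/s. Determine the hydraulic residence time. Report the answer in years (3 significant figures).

Q = 33.1 m³/s × 3.156e+07 s/yr = 1.045e+09 m³/yr.
Hydraulic residence time τ = V/Q = 1.81e+08/1.045e+09 = 0.1733 yr.

0.173 yr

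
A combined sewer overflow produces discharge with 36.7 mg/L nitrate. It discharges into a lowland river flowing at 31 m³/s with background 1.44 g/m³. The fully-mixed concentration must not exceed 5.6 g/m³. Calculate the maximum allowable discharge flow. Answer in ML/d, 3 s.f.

Mass balance at complete mixing: C_std·(Q_w + Q_r) = Q_w·C_e + Q_r·C_b.
Rearranging, Q_w = Q_r·(C_std − C_b)/(C_e − C_std) = 31·(5.6 − 1.44) / (36.7 − 5.6) = 4.147 m³/s.
= 358.3 ML/d.

358 ML/d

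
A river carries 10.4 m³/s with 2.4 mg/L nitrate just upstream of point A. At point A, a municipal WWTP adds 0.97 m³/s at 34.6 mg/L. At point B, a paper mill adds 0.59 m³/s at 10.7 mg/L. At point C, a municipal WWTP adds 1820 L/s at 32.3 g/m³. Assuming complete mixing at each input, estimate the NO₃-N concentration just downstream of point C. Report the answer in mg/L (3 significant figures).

8.97 mg/L

After input A: C = (10.4·2.4 + 0.97·34.6) / 11.37 = 5.147 mg/L.
After input B: C = (11.37·5.147 + 0.59·10.7) / 11.96 = 5.421 mg/L.
1820 L/s = 1.82 m³/s.
After input C: C = (11.96·5.421 + 1.82·32.3) / 13.78 = 8.971 mg/L.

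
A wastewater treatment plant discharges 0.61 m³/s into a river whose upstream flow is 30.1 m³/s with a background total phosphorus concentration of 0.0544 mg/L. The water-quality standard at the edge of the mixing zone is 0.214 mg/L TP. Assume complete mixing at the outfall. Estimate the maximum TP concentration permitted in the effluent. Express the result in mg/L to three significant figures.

8.09 mg/L

Mass balance: 0.214·30.71 = 0.61·Cₑ + 30.1·0.0544.
Cₑ = (6.572 − 1.637) / 0.61 = 8.089 mg/L.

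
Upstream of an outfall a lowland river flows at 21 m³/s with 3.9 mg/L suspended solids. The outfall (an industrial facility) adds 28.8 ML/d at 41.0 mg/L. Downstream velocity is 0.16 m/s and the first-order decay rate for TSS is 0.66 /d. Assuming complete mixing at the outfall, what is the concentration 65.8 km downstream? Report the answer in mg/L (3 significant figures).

0.194 mg/L

28.8 ML/d = 0.3333 m³/s.
After complete mixing, C₀ = (0.3333·41 + 21·3.9) / 21.33 = 4.48 mg/L.
Travel time t = 6.58e+04 m / 0.16 m/s = 4.112e+05 s = 4.76 d.
C = 4.48·exp(−0.66·4.76) = 4.48·0.04322 = 0.1936 mg/L.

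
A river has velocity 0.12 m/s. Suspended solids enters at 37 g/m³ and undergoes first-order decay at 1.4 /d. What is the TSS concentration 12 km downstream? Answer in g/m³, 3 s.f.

Travel time t = 12 km / 0.12 m/s = 1.2e+04/0.12 = 1e+05 s = 1.157 d.
First-order decay: C = 37·exp(−1.4·1.157) = 37·0.1978 = 7.32 g/m³.

7.32 g/m³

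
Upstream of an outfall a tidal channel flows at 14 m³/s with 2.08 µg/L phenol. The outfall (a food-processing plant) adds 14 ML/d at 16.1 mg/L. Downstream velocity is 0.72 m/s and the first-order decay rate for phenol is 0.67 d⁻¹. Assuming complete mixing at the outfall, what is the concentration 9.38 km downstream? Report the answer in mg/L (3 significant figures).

14 ML/d = 0.162 m³/s.
2.08 µg/L = 0.00208 mg/L.
After complete mixing, C₀ = (0.162·16.1 + 14·0.00208) / 14.16 = 0.1863 mg/L.
Travel time t = 9380 m / 0.72 m/s = 1.303e+04 s = 0.1508 d.
C = 0.1863·exp(−0.67·0.1508) = 0.1863·0.9039 = 0.1684 mg/L.

0.168 mg/L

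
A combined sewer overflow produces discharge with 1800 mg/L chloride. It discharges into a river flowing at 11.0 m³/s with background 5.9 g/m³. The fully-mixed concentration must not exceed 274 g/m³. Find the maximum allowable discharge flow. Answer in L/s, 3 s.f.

Mass balance at complete mixing: C_std·(Q_w + Q_r) = Q_w·C_e + Q_r·C_b.
Rearranging, Q_w = Q_r·(C_std − C_b)/(C_e − C_std) = 11.0·(274 − 5.9) / (1800 − 274) = 1.933 m³/s.
= 1933 L/s.

1930 L/s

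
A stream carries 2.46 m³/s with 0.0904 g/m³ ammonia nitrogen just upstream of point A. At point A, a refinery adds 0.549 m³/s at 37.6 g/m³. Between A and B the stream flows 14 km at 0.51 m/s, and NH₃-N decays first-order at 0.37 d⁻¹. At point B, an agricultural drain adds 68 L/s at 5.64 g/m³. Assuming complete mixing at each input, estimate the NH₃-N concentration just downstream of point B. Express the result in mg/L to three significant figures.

6.15 mg/L

After input A: C = (2.46·0.0904 + 0.549·37.6) / 3.009 = 6.934 mg/L.
Over the 14 km reach to input B (t = 2.745e+04 s = 0.3177 d), decay gives C = 6.934·exp(−0.37·0.3177) = 6.165 mg/L.
68 L/s = 0.068 m³/s.
After input B: C = (3.009·6.165 + 0.068·5.64) / 3.077 = 6.153 mg/L.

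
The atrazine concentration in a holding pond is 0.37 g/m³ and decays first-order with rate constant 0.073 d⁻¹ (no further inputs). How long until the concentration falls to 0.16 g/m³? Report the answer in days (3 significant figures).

t = ln(C₀/C)/k = ln(0.37/0.16)/0.073 = 0.8383/0.073 = 11.48 d.

11.5 d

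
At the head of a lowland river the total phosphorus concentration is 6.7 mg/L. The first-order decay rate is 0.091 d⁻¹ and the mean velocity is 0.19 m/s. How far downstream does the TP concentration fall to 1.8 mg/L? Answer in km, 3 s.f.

From C = C₀·e^(−kt), t = ln(C₀/C)/k = ln(6.7/1.8)/0.091 = 1.314/0.091 = 14.44 d.
Distance = v·t = 0.19 m/s × 1.248e+06 s = 2.371e+05 m = 237.1 km.

237 km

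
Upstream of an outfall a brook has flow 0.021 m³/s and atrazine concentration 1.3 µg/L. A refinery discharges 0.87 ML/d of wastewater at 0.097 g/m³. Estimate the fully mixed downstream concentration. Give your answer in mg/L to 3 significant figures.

0.87 ML/d = 0.01007 m³/s.
1.3 µg/L = 0.0013 mg/L.
Conservation of mass across the mixing zone: C = (0.01007·0.097 + 0.021·0.0013) / (0.01007 + 0.021) = 0.001004/0.03107 = 0.03232 mg/L.

0.0323 mg/L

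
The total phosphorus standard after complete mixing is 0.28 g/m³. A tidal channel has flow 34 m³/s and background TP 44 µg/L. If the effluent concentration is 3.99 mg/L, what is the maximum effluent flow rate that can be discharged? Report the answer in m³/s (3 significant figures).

44 µg/L = 0.044 mg/L.
Mass balance at complete mixing: C_std·(Q_w + Q_r) = Q_w·C_e + Q_r·C_b.
Rearranging, Q_w = Q_r·(C_std − C_b)/(C_e − C_std) = 34·(0.28 − 0.044) / (3.99 − 0.28) = 2.163 m³/s.

2.16 m³/s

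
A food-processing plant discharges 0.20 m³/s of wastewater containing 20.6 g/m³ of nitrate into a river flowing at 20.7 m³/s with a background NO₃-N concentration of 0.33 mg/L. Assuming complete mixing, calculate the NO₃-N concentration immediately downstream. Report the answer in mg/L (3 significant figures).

Conservation of mass across the mixing zone: C = (0.2·20.6 + 20.7·0.33) / (0.2 + 20.7) = 10.95/20.9 = 0.524 mg/L.

0.524 mg/L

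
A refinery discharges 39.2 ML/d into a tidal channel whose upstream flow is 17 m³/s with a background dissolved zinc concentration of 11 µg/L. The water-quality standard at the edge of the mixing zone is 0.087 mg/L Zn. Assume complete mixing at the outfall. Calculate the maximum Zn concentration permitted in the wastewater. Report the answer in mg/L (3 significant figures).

2.93 mg/L

39.2 ML/d = 0.4537 m³/s.
11 µg/L = 0.011 mg/L.
Mass balance: 0.087·17.45 = 0.4537·Cₑ + 17·0.011.
Cₑ = (1.518 − 0.187) / 0.4537 = 2.935 mg/L.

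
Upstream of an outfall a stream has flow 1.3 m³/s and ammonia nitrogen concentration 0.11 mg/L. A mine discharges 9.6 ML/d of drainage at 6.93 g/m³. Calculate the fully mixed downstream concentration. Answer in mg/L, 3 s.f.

0.647 mg/L

9.6 ML/d = 0.1111 m³/s.
By mass balance at complete mixing, C = (0.1111·6.93 + 1.3·0.11) / (0.1111 + 1.3) = 0.913/1.411 = 0.647 mg/L.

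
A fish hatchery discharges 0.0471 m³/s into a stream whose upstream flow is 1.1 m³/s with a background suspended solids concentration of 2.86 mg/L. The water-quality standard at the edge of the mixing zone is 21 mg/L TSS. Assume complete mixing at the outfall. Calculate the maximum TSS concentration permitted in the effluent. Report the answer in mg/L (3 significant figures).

Mass balance: 21·1.147 = 0.0471·Cₑ + 1.1·2.86.
Cₑ = (24.09 − 3.146) / 0.0471 = 444.7 mg/L.

445 mg/L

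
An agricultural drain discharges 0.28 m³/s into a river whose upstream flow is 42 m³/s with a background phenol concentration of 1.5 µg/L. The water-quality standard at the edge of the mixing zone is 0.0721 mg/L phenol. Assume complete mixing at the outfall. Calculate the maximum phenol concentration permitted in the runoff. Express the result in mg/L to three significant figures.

1.5 µg/L = 0.0015 mg/L.
Mass balance: 0.0721·42.28 = 0.28·Cₑ + 42·0.0015.
Cₑ = (3.048 − 0.063) / 0.28 = 10.66 mg/L.

10.7 mg/L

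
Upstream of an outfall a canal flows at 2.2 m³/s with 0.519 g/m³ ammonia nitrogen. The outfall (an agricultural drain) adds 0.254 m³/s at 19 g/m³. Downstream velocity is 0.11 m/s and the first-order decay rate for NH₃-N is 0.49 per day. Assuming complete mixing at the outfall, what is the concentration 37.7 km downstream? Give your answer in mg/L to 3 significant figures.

0.348 mg/L

After complete mixing, C₀ = (0.254·19 + 2.2·0.519) / 2.454 = 2.432 mg/L.
Travel time t = 3.77e+04 m / 0.11 m/s = 3.427e+05 s = 3.967 d.
C = 2.432·exp(−0.49·3.967) = 2.432·0.1432 = 0.3482 mg/L.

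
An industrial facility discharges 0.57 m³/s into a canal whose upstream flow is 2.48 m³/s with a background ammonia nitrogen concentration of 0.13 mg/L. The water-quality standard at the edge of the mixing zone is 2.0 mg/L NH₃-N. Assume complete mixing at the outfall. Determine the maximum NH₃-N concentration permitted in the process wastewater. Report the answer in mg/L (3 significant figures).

Mass balance: 2·3.05 = 0.57·Cₑ + 2.48·0.13.
Cₑ = (6.1 − 0.3224) / 0.57 = 10.14 mg/L.

10.1 mg/L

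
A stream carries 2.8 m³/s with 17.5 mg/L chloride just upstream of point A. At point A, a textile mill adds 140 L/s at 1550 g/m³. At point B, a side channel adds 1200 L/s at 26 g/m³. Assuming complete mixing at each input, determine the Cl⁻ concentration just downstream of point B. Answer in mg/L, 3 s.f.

140 L/s = 0.14 m³/s.
After input A: C = (2.8·17.5 + 0.14·1550) / 2.94 = 90.48 mg/L.
1200 L/s = 1.2 m³/s.
After input B: C = (2.94·90.48 + 1.2·26) / 4.14 = 71.79 mg/L.

71.8 mg/L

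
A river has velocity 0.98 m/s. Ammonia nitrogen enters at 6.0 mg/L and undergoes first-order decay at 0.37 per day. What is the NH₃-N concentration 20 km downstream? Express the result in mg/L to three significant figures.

Travel time t = 20 km / 0.98 m/s = 2e+04/0.98 = 2.041e+04 s = 0.2362 d.
First-order decay: C = 6.0·exp(−0.37·0.2362) = 6.0·0.9163 = 5.498 mg/L.

5.50 mg/L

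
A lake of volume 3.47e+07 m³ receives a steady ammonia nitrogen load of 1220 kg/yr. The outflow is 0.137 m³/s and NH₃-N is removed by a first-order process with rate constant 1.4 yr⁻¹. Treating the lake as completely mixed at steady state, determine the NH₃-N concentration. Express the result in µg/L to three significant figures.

23.1 µg/L

Outflow Q = 0.137 m³/s × 3.156e+07 s/yr = 4.323e+06 m³/yr.
Steady-state CSTR mass balance: W = Q·C + k·V·C, so C = W/(Q + kV).
Q + kV = 4.323e+06 + 1.4·3.47e+07 = 5.29e+07 m³/yr.
C = 1220/5.29e+07 = 2.306e-05 kg/m³ = 0.02306 mg/L = 23.06 µg/L.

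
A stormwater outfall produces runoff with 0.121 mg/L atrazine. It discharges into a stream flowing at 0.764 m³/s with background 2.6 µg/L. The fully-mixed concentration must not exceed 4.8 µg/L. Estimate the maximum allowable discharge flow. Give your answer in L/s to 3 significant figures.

14.5 L/s

2.6 µg/L = 0.0026 mg/L.
4.8 µg/L = 0.0048 mg/L.
Mass balance at complete mixing: C_std·(Q_w + Q_r) = Q_w·C_e + Q_r·C_b.
Rearranging, Q_w = Q_r·(C_std − C_b)/(C_e − C_std) = 0.764·(0.0048 − 0.0026) / (0.121 − 0.0048) = 0.01446 m³/s.
= 14.46 L/s.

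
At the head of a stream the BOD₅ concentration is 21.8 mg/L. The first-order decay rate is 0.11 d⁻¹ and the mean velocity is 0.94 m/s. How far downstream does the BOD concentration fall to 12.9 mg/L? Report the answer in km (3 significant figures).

387 km

From C = C₀·e^(−kt), t = ln(C₀/C)/k = ln(21.8/12.9)/0.11 = 0.5247/0.11 = 4.77 d.
Distance = v·t = 0.94 m/s × 4.121e+05 s = 3.874e+05 m = 387.4 km.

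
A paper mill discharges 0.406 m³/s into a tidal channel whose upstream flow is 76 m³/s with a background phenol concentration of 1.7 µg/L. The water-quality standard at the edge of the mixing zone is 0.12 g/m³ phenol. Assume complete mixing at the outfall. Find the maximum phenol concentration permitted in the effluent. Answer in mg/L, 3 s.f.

1.7 µg/L = 0.0017 mg/L.
Mass balance: 0.12·76.41 = 0.406·Cₑ + 76·0.0017.
Cₑ = (9.169 − 0.1292) / 0.406 = 22.26 mg/L.

22.3 mg/L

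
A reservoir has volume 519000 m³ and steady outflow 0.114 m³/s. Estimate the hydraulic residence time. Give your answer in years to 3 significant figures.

Q = 0.114 m³/s × 3.156e+07 s/yr = 3.598e+06 m³/yr.
Hydraulic residence time τ = V/Q = 519000/3.598e+06 = 0.1443 yr.

0.144 yr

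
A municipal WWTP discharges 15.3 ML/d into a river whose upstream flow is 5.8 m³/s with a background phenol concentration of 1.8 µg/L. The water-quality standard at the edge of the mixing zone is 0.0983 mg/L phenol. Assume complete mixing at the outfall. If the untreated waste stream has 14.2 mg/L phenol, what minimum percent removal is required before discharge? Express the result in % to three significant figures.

15.3 ML/d = 0.1771 m³/s.
1.8 µg/L = 0.0018 mg/L.
Mass balance: 0.0983·5.977 = 0.1771·Cₑ + 5.8·0.0018.
Cₑ = (0.5875 − 0.01044) / 0.1771 = 3.259 mg/L.
Required removal = 1 − 3.259/14.2 = 77.05 %.

77.0 %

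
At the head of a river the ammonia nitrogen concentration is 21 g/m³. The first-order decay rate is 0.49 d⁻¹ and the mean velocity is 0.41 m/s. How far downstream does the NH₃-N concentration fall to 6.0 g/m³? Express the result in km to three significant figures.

90.6 km

From C = C₀·e^(−kt), t = ln(C₀/C)/k = ln(21/6.0)/0.49 = 1.253/0.49 = 2.557 d.
Distance = v·t = 0.41 m/s × 2.209e+05 s = 9.057e+04 m = 90.57 km.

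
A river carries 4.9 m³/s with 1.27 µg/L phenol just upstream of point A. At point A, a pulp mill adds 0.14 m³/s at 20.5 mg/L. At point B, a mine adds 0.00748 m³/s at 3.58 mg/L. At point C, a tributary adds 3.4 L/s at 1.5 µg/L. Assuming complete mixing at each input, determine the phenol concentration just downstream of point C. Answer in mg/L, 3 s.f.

1.27 µg/L = 0.00127 mg/L.
After input A: C = (4.9·0.00127 + 0.14·20.5) / 5.04 = 0.5707 mg/L.
After input B: C = (5.04·0.5707 + 0.00748·3.58) / 5.047 = 0.5751 mg/L.
3.4 L/s = 0.0034 m³/s.
1.5 µg/L = 0.0015 mg/L.
After input C: C = (5.047·0.5751 + 0.0034·0.0015) / 5.051 = 0.5748 mg/L.

0.575 mg/L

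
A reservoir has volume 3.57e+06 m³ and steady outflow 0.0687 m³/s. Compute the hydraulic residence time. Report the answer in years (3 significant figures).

Q = 0.0687 m³/s × 3.156e+07 s/yr = 2.168e+06 m³/yr.
Hydraulic residence time τ = V/Q = 3.57e+06/2.168e+06 = 1.647 yr.

1.65 yr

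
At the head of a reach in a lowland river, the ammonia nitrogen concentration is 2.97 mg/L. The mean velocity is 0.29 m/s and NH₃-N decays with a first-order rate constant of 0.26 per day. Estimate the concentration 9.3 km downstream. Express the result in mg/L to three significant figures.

2.70 mg/L

Travel time t = 9.3 km / 0.29 m/s = 9300/0.29 = 3.207e+04 s = 0.3712 d.
First-order decay: C = 2.97·exp(−0.26·0.3712) = 2.97·0.908 = 2.697 mg/L.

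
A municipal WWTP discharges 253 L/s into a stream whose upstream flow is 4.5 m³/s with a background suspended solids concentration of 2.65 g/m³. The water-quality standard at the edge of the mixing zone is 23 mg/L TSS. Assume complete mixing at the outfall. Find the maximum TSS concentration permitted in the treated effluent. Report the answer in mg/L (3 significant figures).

385 mg/L

253 L/s = 0.253 m³/s.
Mass balance: 23·4.753 = 0.253·Cₑ + 4.5·2.65.
Cₑ = (109.3 − 11.92) / 0.253 = 385 mg/L.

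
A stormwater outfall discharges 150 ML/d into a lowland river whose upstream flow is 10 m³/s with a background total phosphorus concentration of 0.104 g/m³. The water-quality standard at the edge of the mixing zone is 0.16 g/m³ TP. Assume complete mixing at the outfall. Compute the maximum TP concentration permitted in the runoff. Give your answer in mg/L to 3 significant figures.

150 ML/d = 1.736 m³/s.
Mass balance: 0.16·11.74 = 1.736·Cₑ + 10·0.104.
Cₑ = (1.878 − 1.04) / 1.736 = 0.4826 mg/L.

0.483 mg/L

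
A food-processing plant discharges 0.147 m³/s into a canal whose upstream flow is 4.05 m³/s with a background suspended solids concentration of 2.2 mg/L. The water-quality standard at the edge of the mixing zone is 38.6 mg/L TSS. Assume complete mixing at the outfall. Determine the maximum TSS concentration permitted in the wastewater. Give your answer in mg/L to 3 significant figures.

Mass balance: 38.6·4.197 = 0.147·Cₑ + 4.05·2.2.
Cₑ = (162 − 8.91) / 0.147 = 1041 mg/L.

1040 mg/L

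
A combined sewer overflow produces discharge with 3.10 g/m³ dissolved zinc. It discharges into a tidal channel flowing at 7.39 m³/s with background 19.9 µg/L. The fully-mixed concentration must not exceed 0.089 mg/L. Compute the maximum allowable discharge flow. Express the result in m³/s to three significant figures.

0.170 m³/s

19.9 µg/L = 0.0199 mg/L.
Mass balance at complete mixing: C_std·(Q_w + Q_r) = Q_w·C_e + Q_r·C_b.
Rearranging, Q_w = Q_r·(C_std − C_b)/(C_e − C_std) = 7.39·(0.089 − 0.0199) / (3.1 − 0.089) = 0.1696 m³/s.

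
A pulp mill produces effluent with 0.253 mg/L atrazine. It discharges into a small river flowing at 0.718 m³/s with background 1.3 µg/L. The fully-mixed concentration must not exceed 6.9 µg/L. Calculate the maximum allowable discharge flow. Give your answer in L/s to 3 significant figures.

1.3 µg/L = 0.0013 mg/L.
6.9 µg/L = 0.0069 mg/L.
Mass balance at complete mixing: C_std·(Q_w + Q_r) = Q_w·C_e + Q_r·C_b.
Rearranging, Q_w = Q_r·(C_std − C_b)/(C_e − C_std) = 0.718·(0.0069 − 0.0013) / (0.253 − 0.0069) = 0.01634 m³/s.
= 16.34 L/s.

16.3 L/s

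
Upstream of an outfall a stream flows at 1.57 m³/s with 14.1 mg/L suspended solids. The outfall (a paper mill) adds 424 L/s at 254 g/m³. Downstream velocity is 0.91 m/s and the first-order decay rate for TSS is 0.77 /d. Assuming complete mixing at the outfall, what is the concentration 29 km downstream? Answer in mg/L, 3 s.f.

49.0 mg/L

424 L/s = 0.424 m³/s.
After complete mixing, C₀ = (0.424·254 + 1.57·14.1) / 1.994 = 65.11 mg/L.
Travel time t = 2.9e+04 m / 0.91 m/s = 3.187e+04 s = 0.3688 d.
C = 65.11·exp(−0.77·0.3688) = 65.11·0.7528 = 49.01 mg/L.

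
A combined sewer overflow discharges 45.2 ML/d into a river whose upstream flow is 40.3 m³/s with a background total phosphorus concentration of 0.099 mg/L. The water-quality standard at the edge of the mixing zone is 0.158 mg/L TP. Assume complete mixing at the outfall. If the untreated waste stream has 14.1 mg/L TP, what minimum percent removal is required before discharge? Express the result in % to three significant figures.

66.6 %

45.2 ML/d = 0.5231 m³/s.
Mass balance: 0.158·40.82 = 0.5231·Cₑ + 40.3·0.099.
Cₑ = (6.45 − 3.99) / 0.5231 = 4.703 mg/L.
Required removal = 1 − 4.703/14.1 = 66.65 %.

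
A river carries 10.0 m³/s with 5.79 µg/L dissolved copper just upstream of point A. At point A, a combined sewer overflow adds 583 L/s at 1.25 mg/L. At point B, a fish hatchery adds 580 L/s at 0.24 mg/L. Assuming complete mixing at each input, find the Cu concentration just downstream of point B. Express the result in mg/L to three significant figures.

0.0829 mg/L

5.79 µg/L = 0.00579 mg/L.
583 L/s = 0.583 m³/s.
After input A: C = (10·0.00579 + 0.583·1.25) / 10.58 = 0.07433 mg/L.
580 L/s = 0.58 m³/s.
After input B: C = (10.58·0.07433 + 0.58·0.24) / 11.16 = 0.08294 mg/L.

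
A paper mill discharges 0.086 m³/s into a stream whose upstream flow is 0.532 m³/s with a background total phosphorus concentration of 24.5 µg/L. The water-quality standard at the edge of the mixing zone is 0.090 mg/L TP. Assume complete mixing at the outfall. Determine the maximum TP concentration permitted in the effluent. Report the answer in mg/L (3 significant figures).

0.495 mg/L

24.5 µg/L = 0.0245 mg/L.
Mass balance: 0.09·0.618 = 0.086·Cₑ + 0.532·0.0245.
Cₑ = (0.05562 − 0.01303) / 0.086 = 0.4952 mg/L.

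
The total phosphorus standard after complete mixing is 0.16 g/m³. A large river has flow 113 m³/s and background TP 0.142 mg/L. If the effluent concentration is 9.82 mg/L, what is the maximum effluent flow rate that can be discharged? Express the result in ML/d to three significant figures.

18.2 ML/d

Mass balance at complete mixing: C_std·(Q_w + Q_r) = Q_w·C_e + Q_r·C_b.
Rearranging, Q_w = Q_r·(C_std − C_b)/(C_e − C_std) = 113·(0.16 − 0.142) / (9.82 − 0.16) = 0.2106 m³/s.
= 18.19 ML/d.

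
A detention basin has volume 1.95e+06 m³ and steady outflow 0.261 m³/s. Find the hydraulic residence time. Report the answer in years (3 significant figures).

Q = 0.261 m³/s × 3.156e+07 s/yr = 8.237e+06 m³/yr.
Hydraulic residence time τ = V/Q = 1.95e+06/8.237e+06 = 0.2368 yr.

0.237 yr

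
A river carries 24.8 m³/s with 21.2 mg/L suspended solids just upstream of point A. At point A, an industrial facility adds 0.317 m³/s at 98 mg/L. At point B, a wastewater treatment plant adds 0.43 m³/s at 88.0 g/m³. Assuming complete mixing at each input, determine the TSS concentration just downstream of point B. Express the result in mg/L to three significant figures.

23.3 mg/L

After input A: C = (24.8·21.2 + 0.317·98) / 25.12 = 22.17 mg/L.
After input B: C = (25.12·22.17 + 0.43·88) / 25.55 = 23.28 mg/L.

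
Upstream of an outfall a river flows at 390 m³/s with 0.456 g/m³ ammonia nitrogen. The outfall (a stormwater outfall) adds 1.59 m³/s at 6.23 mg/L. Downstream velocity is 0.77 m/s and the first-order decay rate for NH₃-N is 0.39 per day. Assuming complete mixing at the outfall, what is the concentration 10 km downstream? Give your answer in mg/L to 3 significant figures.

After complete mixing, C₀ = (1.59·6.23 + 390·0.456) / 391.6 = 0.4794 mg/L.
Travel time t = 1e+04 m / 0.77 m/s = 1.299e+04 s = 0.1503 d.
C = 0.4794·exp(−0.39·0.1503) = 0.4794·0.9431 = 0.4521 mg/L.

0.452 mg/L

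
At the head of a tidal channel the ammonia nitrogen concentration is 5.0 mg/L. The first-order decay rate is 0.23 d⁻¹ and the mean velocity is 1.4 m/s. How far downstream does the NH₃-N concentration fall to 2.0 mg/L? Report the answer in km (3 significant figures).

482 km

From C = C₀·e^(−kt), t = ln(C₀/C)/k = ln(5.0/2.0)/0.23 = 0.9163/0.23 = 3.984 d.
Distance = v·t = 1.4 m/s × 3.442e+05 s = 4.819e+05 m = 481.9 km.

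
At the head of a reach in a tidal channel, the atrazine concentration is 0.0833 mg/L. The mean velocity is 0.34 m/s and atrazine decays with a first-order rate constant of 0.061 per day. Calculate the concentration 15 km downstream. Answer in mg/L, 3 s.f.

Travel time t = 15 km / 0.34 m/s = 1.5e+04/0.34 = 4.412e+04 s = 0.5106 d.
First-order decay: C = 0.0833·exp(−0.061·0.5106) = 0.0833·0.9693 = 0.08075 mg/L.

0.0807 mg/L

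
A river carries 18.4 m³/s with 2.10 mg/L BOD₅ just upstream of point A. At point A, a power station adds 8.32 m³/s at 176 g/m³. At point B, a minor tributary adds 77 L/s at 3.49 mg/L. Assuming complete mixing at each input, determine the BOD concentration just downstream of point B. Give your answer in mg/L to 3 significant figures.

After input A: C = (18.4·2.1 + 8.32·176) / 26.72 = 56.25 mg/L.
77 L/s = 0.077 m³/s.
After input B: C = (26.72·56.25 + 0.077·3.49) / 26.8 = 56.1 mg/L.

56.1 mg/L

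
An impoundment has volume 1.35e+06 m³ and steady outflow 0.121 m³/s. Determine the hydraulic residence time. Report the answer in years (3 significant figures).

0.354 yr

Q = 0.121 m³/s × 3.156e+07 s/yr = 3.818e+06 m³/yr.
Hydraulic residence time τ = V/Q = 1.35e+06/3.818e+06 = 0.3535 yr.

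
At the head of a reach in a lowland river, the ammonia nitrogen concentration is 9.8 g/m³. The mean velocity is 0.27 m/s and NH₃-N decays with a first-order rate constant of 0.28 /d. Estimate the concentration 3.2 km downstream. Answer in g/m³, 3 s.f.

9.43 g/m³

Travel time t = 3.2 km / 0.27 m/s = 3200/0.27 = 1.185e+04 s = 0.1372 d.
First-order decay: C = 9.8·exp(−0.28·0.1372) = 9.8·0.9623 = 9.431 g/m³.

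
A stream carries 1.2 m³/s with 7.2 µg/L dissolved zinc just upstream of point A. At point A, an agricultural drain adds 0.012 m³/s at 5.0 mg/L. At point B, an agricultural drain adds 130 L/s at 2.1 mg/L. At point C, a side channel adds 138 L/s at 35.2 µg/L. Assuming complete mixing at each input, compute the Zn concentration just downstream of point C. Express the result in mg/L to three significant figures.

7.2 µg/L = 0.0072 mg/L.
After input A: C = (1.2·0.0072 + 0.012·5) / 1.212 = 0.05663 mg/L.
130 L/s = 0.13 m³/s.
After input B: C = (1.212·0.05663 + 0.13·2.1) / 1.342 = 0.2546 mg/L.
138 L/s = 0.138 m³/s.
35.2 µg/L = 0.0352 mg/L.
After input C: C = (1.342·0.2546 + 0.138·0.0352) / 1.48 = 0.2341 mg/L.

0.234 mg/L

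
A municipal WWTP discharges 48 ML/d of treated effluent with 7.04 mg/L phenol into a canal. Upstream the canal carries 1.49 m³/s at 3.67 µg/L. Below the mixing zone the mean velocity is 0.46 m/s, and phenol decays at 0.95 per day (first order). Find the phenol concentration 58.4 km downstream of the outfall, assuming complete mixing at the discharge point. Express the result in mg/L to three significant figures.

48 ML/d = 0.5556 m³/s.
3.67 µg/L = 0.00367 mg/L.
After complete mixing, C₀ = (0.5556·7.04 + 1.49·0.00367) / 2.046 = 1.915 mg/L.
Travel time t = 5.84e+04 m / 0.46 m/s = 1.27e+05 s = 1.469 d.
C = 1.915·exp(−0.95·1.469) = 1.915·0.2476 = 0.4741 mg/L.

0.474 mg/L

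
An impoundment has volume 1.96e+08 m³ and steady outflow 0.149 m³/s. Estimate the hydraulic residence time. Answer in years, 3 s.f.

Q = 0.149 m³/s × 3.156e+07 s/yr = 4.702e+06 m³/yr.
Hydraulic residence time τ = V/Q = 1.96e+08/4.702e+06 = 41.68 yr.

41.7 yr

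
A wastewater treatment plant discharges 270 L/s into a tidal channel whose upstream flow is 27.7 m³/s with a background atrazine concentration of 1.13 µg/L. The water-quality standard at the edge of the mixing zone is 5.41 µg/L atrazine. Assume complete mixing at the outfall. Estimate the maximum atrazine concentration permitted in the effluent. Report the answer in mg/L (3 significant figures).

0.445 mg/L

270 L/s = 0.27 m³/s.
1.13 µg/L = 0.00113 mg/L.
5.41 µg/L = 0.00541 mg/L.
Mass balance: 0.00541·27.97 = 0.27·Cₑ + 27.7·0.00113.
Cₑ = (0.1513 − 0.0313) / 0.27 = 0.4445 mg/L.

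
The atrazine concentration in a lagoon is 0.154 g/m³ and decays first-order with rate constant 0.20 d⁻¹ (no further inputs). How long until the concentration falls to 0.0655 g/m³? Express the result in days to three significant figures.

4.27 d

t = ln(C₀/C)/k = ln(0.154/0.0655)/0.20 = 0.8549/0.20 = 4.275 d.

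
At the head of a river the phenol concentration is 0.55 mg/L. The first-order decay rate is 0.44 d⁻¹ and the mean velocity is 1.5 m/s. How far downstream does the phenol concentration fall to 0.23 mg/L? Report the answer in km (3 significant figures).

257 km

From C = C₀·e^(−kt), t = ln(C₀/C)/k = ln(0.55/0.23)/0.44 = 0.8718/0.44 = 1.981 d.
Distance = v·t = 1.5 m/s × 1.712e+05 s = 2.568e+05 m = 256.8 km.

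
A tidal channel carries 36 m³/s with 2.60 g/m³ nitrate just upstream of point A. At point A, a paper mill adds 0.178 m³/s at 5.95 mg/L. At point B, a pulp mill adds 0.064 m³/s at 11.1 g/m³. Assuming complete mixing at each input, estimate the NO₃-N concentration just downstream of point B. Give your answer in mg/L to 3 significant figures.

2.63 mg/L

After input A: C = (36·2.6 + 0.178·5.95) / 36.18 = 2.616 mg/L.
After input B: C = (36.18·2.616 + 0.064·11.1) / 36.24 = 2.631 mg/L.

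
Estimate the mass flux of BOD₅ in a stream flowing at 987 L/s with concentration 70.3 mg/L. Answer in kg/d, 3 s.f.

987 L/s = 0.987 m³/s.
Mass flux = Q·C = 0.987 m³/s × 70.3 g/m³ = 69.39 g/s.
= 69.39 g/s × 86.4 = 5995 kg/d.

5990 kg/d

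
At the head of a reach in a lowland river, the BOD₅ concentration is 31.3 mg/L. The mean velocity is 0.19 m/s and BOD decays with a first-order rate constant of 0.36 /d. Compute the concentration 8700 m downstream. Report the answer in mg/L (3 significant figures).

25.9 mg/L

Travel time t = 8700 m / 0.19 m/s = 8700/0.19 = 4.579e+04 s = 0.53 d.
First-order decay: C = 31.3·exp(−0.36·0.53) = 31.3·0.8263 = 25.86 mg/L.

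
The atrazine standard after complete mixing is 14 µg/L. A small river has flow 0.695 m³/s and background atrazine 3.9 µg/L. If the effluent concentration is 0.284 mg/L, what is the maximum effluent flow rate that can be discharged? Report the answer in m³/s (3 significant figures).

3.9 µg/L = 0.0039 mg/L.
14 µg/L = 0.014 mg/L.
Mass balance at complete mixing: C_std·(Q_w + Q_r) = Q_w·C_e + Q_r·C_b.
Rearranging, Q_w = Q_r·(C_std − C_b)/(C_e − C_std) = 0.695·(0.014 − 0.0039) / (0.284 − 0.014) = 0.026 m³/s.

0.0260 m³/s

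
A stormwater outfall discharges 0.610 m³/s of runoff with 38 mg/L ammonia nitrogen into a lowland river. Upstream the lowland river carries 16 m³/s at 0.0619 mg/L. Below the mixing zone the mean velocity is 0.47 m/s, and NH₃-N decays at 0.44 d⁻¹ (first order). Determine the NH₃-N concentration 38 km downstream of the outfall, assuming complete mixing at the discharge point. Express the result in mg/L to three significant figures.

0.964 mg/L

After complete mixing, C₀ = (0.61·38 + 16·0.0619) / 16.61 = 1.455 mg/L.
Travel time t = 3.8e+04 m / 0.47 m/s = 8.085e+04 s = 0.9358 d.
C = 1.455·exp(−0.44·0.9358) = 1.455·0.6625 = 0.964 mg/L.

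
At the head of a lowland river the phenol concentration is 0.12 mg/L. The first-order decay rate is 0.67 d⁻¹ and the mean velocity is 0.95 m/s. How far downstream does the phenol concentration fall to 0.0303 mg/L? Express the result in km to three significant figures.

169 km

From C = C₀·e^(−kt), t = ln(C₀/C)/k = ln(0.12/0.0303)/0.67 = 1.376/0.67 = 2.054 d.
Distance = v·t = 0.95 m/s × 1.775e+05 s = 1.686e+05 m = 168.6 km.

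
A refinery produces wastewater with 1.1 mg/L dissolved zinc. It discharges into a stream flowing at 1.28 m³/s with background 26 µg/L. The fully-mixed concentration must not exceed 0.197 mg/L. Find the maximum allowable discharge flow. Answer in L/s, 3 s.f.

26 µg/L = 0.026 mg/L.
Mass balance at complete mixing: C_std·(Q_w + Q_r) = Q_w·C_e + Q_r·C_b.
Rearranging, Q_w = Q_r·(C_std − C_b)/(C_e − C_std) = 1.28·(0.197 − 0.026) / (1.1 − 0.197) = 0.2424 m³/s.
= 242.4 L/s.

242 L/s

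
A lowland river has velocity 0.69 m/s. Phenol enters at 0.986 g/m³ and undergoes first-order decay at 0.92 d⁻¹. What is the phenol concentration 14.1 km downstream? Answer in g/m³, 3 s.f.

Travel time t = 14.1 km / 0.69 m/s = 1.41e+04/0.69 = 2.043e+04 s = 0.2365 d.
First-order decay: C = 0.986·exp(−0.92·0.2365) = 0.986·0.8045 = 0.7932 g/m³.

0.793 g/m³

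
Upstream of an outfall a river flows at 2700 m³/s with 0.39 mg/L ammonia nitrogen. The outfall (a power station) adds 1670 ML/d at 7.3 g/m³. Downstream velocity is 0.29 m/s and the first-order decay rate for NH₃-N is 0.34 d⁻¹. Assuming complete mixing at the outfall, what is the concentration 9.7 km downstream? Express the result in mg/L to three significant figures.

1670 ML/d = 19.33 m³/s.
After complete mixing, C₀ = (19.33·7.3 + 2700·0.39) / 2719 = 0.4391 mg/L.
Travel time t = 9700 m / 0.29 m/s = 3.345e+04 s = 0.3871 d.
C = 0.4391·exp(−0.34·0.3871) = 0.4391·0.8767 = 0.385 mg/L.

0.385 mg/L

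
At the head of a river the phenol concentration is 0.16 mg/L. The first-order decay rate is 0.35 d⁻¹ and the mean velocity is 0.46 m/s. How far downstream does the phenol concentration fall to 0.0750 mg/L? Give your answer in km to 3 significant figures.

86.0 km

From C = C₀·e^(−kt), t = ln(C₀/C)/k = ln(0.16/0.0750)/0.35 = 0.7577/0.35 = 2.165 d.
Distance = v·t = 0.46 m/s × 1.87e+05 s = 8.604e+04 m = 86.04 km.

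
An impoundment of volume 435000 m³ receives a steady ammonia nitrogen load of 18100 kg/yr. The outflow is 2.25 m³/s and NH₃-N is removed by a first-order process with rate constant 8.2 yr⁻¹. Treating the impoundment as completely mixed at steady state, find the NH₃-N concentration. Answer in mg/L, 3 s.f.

0.243 mg/L

Outflow Q = 2.25 m³/s × 3.156e+07 s/yr = 7.1e+07 m³/yr.
Steady-state CSTR mass balance: W = Q·C + k·V·C, so C = W/(Q + kV).
Q + kV = 7.1e+07 + 8.2·435000 = 7.457e+07 m³/yr.
C = 18100/7.457e+07 = 0.0002427 kg/m³ = 0.2427 mg/L.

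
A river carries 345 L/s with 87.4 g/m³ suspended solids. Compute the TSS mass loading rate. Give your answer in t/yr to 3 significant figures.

952 t/yr

345 L/s = 0.345 m³/s.
Mass flux = Q·C = 0.345 m³/s × 87.4 g/m³ = 30.15 g/s.
= 30.15 g/s × 31.56 = 951.6 t/yr.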